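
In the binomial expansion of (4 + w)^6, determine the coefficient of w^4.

The general term is C(6,j)·(4)^j·(w)^(6-j); the w^4 term has j = 2.
C(6,2) = 15.
Coefficient = C(6,2) · 4^2 = 15 · 16 = 240.

240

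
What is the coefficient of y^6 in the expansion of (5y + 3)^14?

307854421875

The general term is C(14,j)·(5y)^j·(3)^(14-j); the y^6 term has j = 6.
C(14,6) = 3003.
Coefficient = C(14,6) · 5^6 · 3^8 = 3003 · 15625 · 6561 = 307854421875.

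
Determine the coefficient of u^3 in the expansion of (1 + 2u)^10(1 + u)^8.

Coefficient of u^3 = Σ_{j} C(10,j)·2^j·C(8,3-j)·1^(3-j) for j from 0 to 3.
= 56 + 560 + 1440 + 960 = 3016.

3016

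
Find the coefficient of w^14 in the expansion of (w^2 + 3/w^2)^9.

27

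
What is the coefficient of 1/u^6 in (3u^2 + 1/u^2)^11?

General term: C(11,j)·(3u^2)^j·(1/u^2)^(11-j), with u-exponent 2j − 2(11−j) = 4j − 22.
Set 4j − 22 = -6: j = 4.
C(11,4) = 330; 3^4 = 81; 1^7 = 1.
Coefficient = 330 · 81 · 1 = 26730.

26730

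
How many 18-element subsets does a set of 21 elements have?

1330

C(21,18) = C(21,3) by symmetry.
C(21,3) = (21·20·19) / 3! = 7980 / 6 = 1330.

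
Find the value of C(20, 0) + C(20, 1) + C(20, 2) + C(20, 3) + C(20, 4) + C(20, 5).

1 + 20 + 190 + 1140 + 4845 + 15504 = 21700.

21700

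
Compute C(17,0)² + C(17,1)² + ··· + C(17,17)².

Σ C(17,r)² is the coefficient of x^17 in (1+x)^17(1+x)^17 = (1+x)^34, i.e. C(34,17) = 2333606220.

2333606220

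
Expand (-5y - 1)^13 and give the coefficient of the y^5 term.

The general term is C(13,j)·(-5y)^j·(-1)^(13-j); the y^5 term has j = 5.
C(13,5) = 1287.
Coefficient = C(13,5) · (-5)^5 = 1287 · (-3125) = -4021875.

-4021875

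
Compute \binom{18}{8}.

C(18,8) = (18·17·16·15·14·13·12·11) / 8! = 1764322560 / 40320 = 43758.

43758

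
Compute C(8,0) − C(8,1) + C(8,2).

21

The partial alternating sum Σ_{k=0}^{2} (−1)^k C(8,k) = (−1)^2 C(7,2) = 21.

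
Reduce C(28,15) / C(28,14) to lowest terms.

14/15

C(n,k+1)/C(n,k) = (n−k)/(k+1) = (28−14)/(14+1) = 14/15.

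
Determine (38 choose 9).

163011640

C(38,9) = (38·37·36·35·34·33·32·31·30) / 9! = 59153663923200 / 362880 = 163011640.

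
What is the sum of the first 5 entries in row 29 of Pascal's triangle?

27841

1 + 29 + 406 + 3654 + 23751 = 27841.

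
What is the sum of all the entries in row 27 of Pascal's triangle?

134217728

The entries of row 27 sum to 2^27 = 134217728.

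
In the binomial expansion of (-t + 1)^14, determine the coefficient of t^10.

1001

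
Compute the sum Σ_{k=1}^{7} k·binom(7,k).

448

Differentiating (1+x)^7 and setting x=1: Σ k·C(7,k) = 7·2^6 = 448.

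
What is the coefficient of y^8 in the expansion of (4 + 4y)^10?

The general term is C(10,j)·(4)^j·(4y)^(10-j); the y^8 term has j = 2.
C(10,2) = 45.
Coefficient = C(10,2) · 4^2 · 4^8 = 45 · 16 · 65536 = 47185920.

47185920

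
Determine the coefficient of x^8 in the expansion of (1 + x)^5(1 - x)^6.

5

Coefficient of x^8 = Σ_{j} C(5,j)·1^j·C(6,8-j)·(-1)^(8-j) for j from 2 to 5.
= 10 + (-60) + 75 + (-20) = 5.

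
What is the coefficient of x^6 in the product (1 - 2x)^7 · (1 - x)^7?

29953

Coefficient of x^6 = Σ_{j} C(7,j)·(-2)^j·C(7,6-j)·(-1)^(6-j) for j from 0 to 6.
= 7 + 294 + 2940 + 9800 + 11760 + 4704 + 448 = 29953.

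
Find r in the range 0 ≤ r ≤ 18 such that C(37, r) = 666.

2

C(37,r) increases on 0 ≤ r ≤ 18. C(37,1) = 37 and C(37,2) = 666, so r = 2.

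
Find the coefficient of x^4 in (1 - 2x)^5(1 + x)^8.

Coefficient of x^4 = Σ_{j} C(5,j)·(-2)^j·C(8,4-j)·1^(4-j) for j from 0 to 4.
= 70 + (-560) + 1120 + (-640) + 80 = 70.

70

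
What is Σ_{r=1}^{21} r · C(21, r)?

22020096

Differentiating (1+x)^21 and setting x=1: Σ r·C(21,r) = 21·2^20 = 22020096.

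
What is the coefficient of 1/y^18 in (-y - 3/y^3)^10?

262440

General term: C(10,j)·(-y)^j·(-3/y^3)^(10-j), with y-exponent 1j − 3(10−j) = 4j − 30.
Set 4j − 30 = -18: j = 3.
C(10,3) = 120; (-1)^3 = -1; (-3)^7 = -2187.
Coefficient = 120 · (-1) · (-2187) = 262440.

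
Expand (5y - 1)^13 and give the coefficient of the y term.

65

The general term is C(13,j)·(5y)^j·(-1)^(13-j); the y^1 term has j = 1.
C(13,1) = 13.
Coefficient = C(13,1) · 5^1 = 13 · 5 = 65.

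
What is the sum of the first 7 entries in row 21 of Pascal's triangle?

1 + 21 + 210 + 1330 + 5985 + 20349 + 54264 = 82160.

82160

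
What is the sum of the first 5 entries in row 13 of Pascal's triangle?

1 + 13 + 78 + 286 + 715 = 1093.

1093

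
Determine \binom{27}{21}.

C(27,21) = C(27,6) by symmetry.
C(27,6) = (27·26·25·24·23·22) / 6! = 213127200 / 720 = 296010.

296010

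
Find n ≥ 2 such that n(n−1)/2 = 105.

n(n−1)/2 = 105 ⇒ n(n−1) = 210. Since 15·14 = 210, n = 15.

15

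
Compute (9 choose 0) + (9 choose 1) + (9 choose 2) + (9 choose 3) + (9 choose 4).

256

1 + 9 + 36 + 84 + 126 = 256.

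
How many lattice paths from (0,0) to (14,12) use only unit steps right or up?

9657700

Each path is a sequence of 26 steps with 14 rights: C(26,14) = 9657700.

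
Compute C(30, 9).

C(30,9) = (30·29·28·27·26·25·24·23·22) / 9! = 5191778592000 / 362880 = 14307150.

14307150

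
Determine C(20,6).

38760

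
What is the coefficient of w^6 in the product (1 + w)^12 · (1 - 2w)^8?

-660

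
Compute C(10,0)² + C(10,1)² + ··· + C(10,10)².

184756

By Vandermonde's identity, Σ C(10,i)² = C(20,10) = 184756.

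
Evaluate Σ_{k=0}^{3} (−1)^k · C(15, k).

The partial alternating sum Σ_{k=0}^{3} (−1)^k C(15,k) = (−1)^3 C(14,3) = -364.

-364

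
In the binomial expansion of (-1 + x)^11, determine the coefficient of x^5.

The general term is C(11,j)·(-1)^j·(x)^(11-j); the x^5 term has j = 6.
C(11,6) = 462.
Coefficient = C(11,6) = 462.

462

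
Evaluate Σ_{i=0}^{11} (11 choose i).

Setting x = 1 in (1+x)^11 gives Σ C(11,i) = 2^11 = 2048.

2048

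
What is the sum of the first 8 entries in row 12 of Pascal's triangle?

3302

1 + 12 + 66 + 220 + 495 + 792 + 924 + 792 = 3302.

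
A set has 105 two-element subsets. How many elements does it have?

n(n−1)/2 = 105 ⇒ n(n−1) = 210. Since 15·14 = 210, n = 15.

15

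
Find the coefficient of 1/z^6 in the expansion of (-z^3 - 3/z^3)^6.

General term: C(6,j)·(-z^3)^j·(-3/z^3)^(6-j), with z-exponent 3j − 3(6−j) = 6j − 18.
Set 6j − 18 = -6: j = 2.
C(6,2) = 15; (-1)^2 = 1; (-3)^4 = 81.
Coefficient = 15 · 1 · 81 = 1215.

1215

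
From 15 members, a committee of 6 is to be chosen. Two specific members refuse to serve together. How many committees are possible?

All 6-subsets: C(15,6) = 5005. Those containing both fixed elements: C(13,4) = 715.
5005 − 715 = 4290.

4290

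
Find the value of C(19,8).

C(19,8) = (19·18·17·16·15·14·13·12) / 8! = 3047466240 / 40320 = 75582.

75582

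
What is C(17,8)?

C(17,8) = (17·16·15·14·13·12·11·10) / 8! = 980179200 / 40320 = 24310.

24310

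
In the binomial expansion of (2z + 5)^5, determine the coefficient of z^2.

The general term is C(5,j)·(2z)^j·(5)^(5-j); the z^2 term has j = 2.
C(5,2) = 10.
Coefficient = C(5,2) · 2^2 · 5^3 = 10 · 4 · 125 = 5000.

5000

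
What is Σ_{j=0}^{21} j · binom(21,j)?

22020096

Since j·C(21,j) = 21·C(20,j−1), the sum is 21·2^20 = 21·1048576 = 22020096.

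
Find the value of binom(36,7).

C(36,7) = (36·35·34·33·32·31·30) / 7! = 42072307200 / 5040 = 8347680.

8347680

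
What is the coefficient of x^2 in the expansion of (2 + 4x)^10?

184320

The general term is C(10,j)·(2)^j·(4x)^(10-j); the x^2 term has j = 8.
C(10,8) = 45.
Coefficient = C(10,8) · 2^8 · 4^2 = 45 · 256 · 16 = 184320.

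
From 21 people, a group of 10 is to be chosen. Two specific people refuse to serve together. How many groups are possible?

277134

All 10-subsets: C(21,10) = 352716. Those containing both fixed elements: C(19,8) = 75582.
352716 − 75582 = 277134.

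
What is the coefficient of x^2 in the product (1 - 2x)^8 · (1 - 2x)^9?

544

(1 - 2x)^8(1 - 2x)^9 = (1 - 2x)^17, so the coefficient of x^2 is C(17,2)·(-2)^2 = 136·4 = 544.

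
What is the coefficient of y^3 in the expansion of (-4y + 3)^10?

-16796160

The general term is C(10,j)·(-4y)^j·(3)^(10-j); the y^3 term has j = 3.
C(10,3) = 120.
Coefficient = C(10,3) · (-4)^3 · 3^7 = 120 · (-64) · 2187 = -16796160.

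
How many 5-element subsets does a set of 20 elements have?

C(20,5) = (20·19·18·17·16) / 5! = 1860480 / 120 = 15504.

15504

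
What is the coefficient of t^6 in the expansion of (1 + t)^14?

The general term is C(14,j)·(1)^j·(t)^(14-j); the t^6 term has j = 8.
C(14,8) = 3003.
Coefficient = C(14,8) = 3003.

3003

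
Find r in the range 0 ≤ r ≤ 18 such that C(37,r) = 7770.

C(37,r) increases on 0 ≤ r ≤ 18. C(37,2) = 666 and C(37,3) = 7770, so r = 3.

3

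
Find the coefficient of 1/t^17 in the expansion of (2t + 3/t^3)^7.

10206

General term: C(7,j)·(2t)^j·(3/t^3)^(7-j), with t-exponent 1j − 3(7−j) = 4j − 21.
Set 4j − 21 = -17: j = 1.
C(7,1) = 7; 2^1 = 2; 3^6 = 729.
Coefficient = 7 · 2 · 729 = 10206.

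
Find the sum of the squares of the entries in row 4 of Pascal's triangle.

By Vandermonde's identity, Σ C(4,j)² = C(8,4) = 70.

70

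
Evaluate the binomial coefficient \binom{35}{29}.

1623160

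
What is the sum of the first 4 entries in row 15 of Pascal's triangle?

576

1 + 15 + 105 + 455 = 576.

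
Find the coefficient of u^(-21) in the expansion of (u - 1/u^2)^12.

General term: C(12,j)·(u)^j·(-1/u^2)^(12-j), with u-exponent 1j − 2(12−j) = 3j − 24.
Set 3j − 24 = -21: j = 1.
C(12,1) = 12; 1^1 = 1; (-1)^11 = -1.
Coefficient = 12 · 1 · (-1) = -12.

-12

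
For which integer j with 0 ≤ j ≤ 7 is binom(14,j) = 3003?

6

C(14,j) increases on 0 ≤ j ≤ 7. C(14,5) = 2002 and C(14,6) = 3003, so j = 6.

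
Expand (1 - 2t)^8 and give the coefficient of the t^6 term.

The general term is C(8,j)·(1)^j·(-2t)^(8-j); the t^6 term has j = 2.
C(8,2) = 28.
Coefficient = C(8,2) · (-2)^6 = 28 · 64 = 1792.

1792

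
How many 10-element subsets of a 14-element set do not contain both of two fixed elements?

All 10-subsets: C(14,10) = 1001. Those containing both fixed elements: C(12,8) = 495.
1001 − 495 = 506.

506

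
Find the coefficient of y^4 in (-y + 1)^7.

35

The general term is C(7,j)·(-y)^j·(1)^(7-j); the y^4 term has j = 4.
C(7,4) = 35.
Coefficient = C(7,4) = 35.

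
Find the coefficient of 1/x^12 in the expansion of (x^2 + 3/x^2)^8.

General term: C(8,j)·(x^2)^j·(3/x^2)^(8-j), with x-exponent 2j − 2(8−j) = 4j − 16.
Set 4j − 16 = -12: j = 1.
C(8,1) = 8; 1^1 = 1; 3^7 = 2187.
Coefficient = 8 · 1 · 2187 = 17496.

17496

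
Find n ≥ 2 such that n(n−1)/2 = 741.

n(n−1)/2 = 741 ⇒ n(n−1) = 1482. Since 39·38 = 1482, n = 39.

39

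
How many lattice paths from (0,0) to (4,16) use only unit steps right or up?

Each path is a sequence of 20 steps with 4 rights: C(20,4) = 4845.

4845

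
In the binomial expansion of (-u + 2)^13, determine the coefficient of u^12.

The general term is C(13,j)·(-u)^j·(2)^(13-j); the u^12 term has j = 12.
C(13,12) = 13.
Coefficient = C(13,12) · 2^1 = 13 · 2 = 26.

26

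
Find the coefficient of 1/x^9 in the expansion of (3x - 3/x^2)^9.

1653372

General term: C(9,j)·(3x)^j·(-3/x^2)^(9-j), with x-exponent 1j − 2(9−j) = 3j − 18.
Set 3j − 18 = -9: j = 3.
C(9,3) = 84; 3^3 = 27; (-3)^6 = 729.
Coefficient = 84 · 27 · 729 = 1653372.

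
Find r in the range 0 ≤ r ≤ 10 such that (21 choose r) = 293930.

9

C(21,r) increases on 0 ≤ r ≤ 10. C(21,8) = 203490 and C(21,9) = 293930, so r = 9.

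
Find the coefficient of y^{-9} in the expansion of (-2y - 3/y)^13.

-55269864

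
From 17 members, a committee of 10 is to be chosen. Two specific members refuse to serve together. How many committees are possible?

All 10-subsets: C(17,10) = 19448. Those containing both fixed elements: C(15,8) = 6435.
19448 − 6435 = 13013.

13013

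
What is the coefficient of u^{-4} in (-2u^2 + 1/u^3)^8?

General term: C(8,j)·(-2u^2)^j·(1/u^3)^(8-j), with u-exponent 2j − 3(8−j) = 5j − 24.
Set 5j − 24 = -4: j = 4.
C(8,4) = 70; (-2)^4 = 16; 1^4 = 1.
Coefficient = 70 · 16 · 1 = 1120.

1120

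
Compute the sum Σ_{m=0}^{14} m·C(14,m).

114688

Differentiating (1+x)^14 and setting x=1: Σ m·C(14,m) = 14·2^13 = 114688.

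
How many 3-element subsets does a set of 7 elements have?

35

C(7,3) = (7·6·5) / 3! = 210 / 6 = 35.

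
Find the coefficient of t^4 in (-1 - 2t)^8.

1120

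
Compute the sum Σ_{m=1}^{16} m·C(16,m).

Differentiating (1+x)^16 and setting x=1: Σ m·C(16,m) = 16·2^15 = 524288.

524288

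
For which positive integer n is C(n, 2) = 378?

28

n(n−1)/2 = 378 ⇒ n(n−1) = 756. Since 28·27 = 756, n = 28.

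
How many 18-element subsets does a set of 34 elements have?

2203961430

C(34,18) = C(34,16) by symmetry.
C(34,16) = (34·33·32·31·30·29·28·27·26·25·24·23·22·21·20·19) / 16! = 46113021921146019840000 / 20922789888000 = 2203961430.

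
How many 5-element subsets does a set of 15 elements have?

3003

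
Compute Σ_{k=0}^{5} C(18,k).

12616

1 + 18 + 153 + 816 + 3060 + 8568 = 12616.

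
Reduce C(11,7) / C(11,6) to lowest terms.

5/7

C(n,k+1)/C(n,k) = (n−k)/(k+1) = (11−6)/(6+1) = 5/7.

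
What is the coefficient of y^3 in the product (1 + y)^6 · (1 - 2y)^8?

4

Coefficient of y^3 = Σ_{j} C(6,j)·1^j·C(8,3-j)·(-2)^(3-j) for j from 0 to 3.
= (-448) + 672 + (-240) + 20 = 4.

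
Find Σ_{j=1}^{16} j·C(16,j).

524288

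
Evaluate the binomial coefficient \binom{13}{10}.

286

C(13,10) = C(13,3) by symmetry.
C(13,3) = (13·12·11) / 3! = 1716 / 6 = 286.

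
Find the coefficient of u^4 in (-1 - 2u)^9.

The general term is C(9,j)·(-1)^j·(-2u)^(9-j); the u^4 term has j = 5.
C(9,5) = 126.
Coefficient = C(9,5) · (-1)^5 · (-2)^4 = 126 · (-1) · 16 = -2016.

-2016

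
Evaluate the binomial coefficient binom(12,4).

495

C(12,4) = (12·11·10·9) / 4! = 11880 / 24 = 495.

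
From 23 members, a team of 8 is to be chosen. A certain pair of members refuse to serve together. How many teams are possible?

All 8-subsets: C(23,8) = 490314. Those containing both fixed elements: C(21,6) = 54264.
490314 − 54264 = 436050.

436050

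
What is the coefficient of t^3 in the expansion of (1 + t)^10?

The general term is C(10,j)·(1)^j·(t)^(10-j); the t^3 term has j = 7.
C(10,7) = 120.
Coefficient = C(10,7) = 120.

120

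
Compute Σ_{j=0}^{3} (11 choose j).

232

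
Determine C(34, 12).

548354040

C(34,12) = (34·33·32·31·30·29·28·27·26·25·24·23) / 12! = 262662462526464000 / 479001600 = 548354040.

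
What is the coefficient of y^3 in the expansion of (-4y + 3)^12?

-277136640

The general term is C(12,j)·(-4y)^j·(3)^(12-j); the y^3 term has j = 3.
C(12,3) = 220.
Coefficient = C(12,3) · (-4)^3 · 3^9 = 220 · (-64) · 19683 = -277136640.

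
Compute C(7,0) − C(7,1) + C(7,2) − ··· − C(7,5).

-6

The partial alternating sum Σ_{k=0}^{5} (−1)^k C(7,k) = (−1)^5 C(6,5) = -6.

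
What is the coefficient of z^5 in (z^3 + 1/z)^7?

35

General term: C(7,j)·(z^3)^j·(1/z)^(7-j), with z-exponent 3j − 1(7−j) = 4j − 7.
Set 4j − 7 = 5: j = 3.
C(7,3) = 35; 1^3 = 1; 1^4 = 1.
Coefficient = 35 · 1 · 1 = 35.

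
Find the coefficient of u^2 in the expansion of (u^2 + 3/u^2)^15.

General term: C(15,j)·(u^2)^j·(3/u^2)^(15-j), with u-exponent 2j − 2(15−j) = 4j − 30.
Set 4j − 30 = 2: j = 8.
C(15,8) = 6435; 1^8 = 1; 3^7 = 2187.
Coefficient = 6435 · 1 · 2187 = 14073345.

14073345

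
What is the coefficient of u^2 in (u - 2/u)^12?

-25344

General term: C(12,j)·(u)^j·(-2/u)^(12-j), with u-exponent 1j − 1(12−j) = 2j − 12.
Set 2j − 12 = 2: j = 7.
C(12,7) = 792; 1^7 = 1; (-2)^5 = -32.
Coefficient = 792 · 1 · (-32) = -25344.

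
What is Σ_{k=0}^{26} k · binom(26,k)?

Differentiating (1+x)^26 and setting x=1: Σ k·C(26,k) = 26·2^25 = 872415232.

872415232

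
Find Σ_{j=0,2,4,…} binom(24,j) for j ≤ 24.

Half of (1+1)^24 + (1−1)^24 gives the even-index sum: 2^23 = 8388608.

8388608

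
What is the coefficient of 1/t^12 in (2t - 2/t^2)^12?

2027520

General term: C(12,j)·(2t)^j·(-2/t^2)^(12-j), with t-exponent 1j − 2(12−j) = 3j − 24.
Set 3j − 24 = -12: j = 4.
C(12,4) = 495; 2^4 = 16; (-2)^8 = 256.
Coefficient = 495 · 16 · 256 = 2027520.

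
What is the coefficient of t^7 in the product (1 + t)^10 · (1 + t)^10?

(1 + t)^10(1 + t)^10 = (1 + t)^20, so the coefficient of t^7 is C(20,7)·1^7 = 77520·1 = 77520.

77520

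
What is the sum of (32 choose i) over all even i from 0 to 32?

Half of (1+1)^32 + (1−1)^32 gives the even-index sum: 2^31 = 2147483648.

2147483648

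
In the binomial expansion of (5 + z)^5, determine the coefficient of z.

The general term is C(5,j)·(5)^j·(z)^(5-j); the z^1 term has j = 4.
C(5,4) = 5.
Coefficient = C(5,4) · 5^4 = 5 · 625 = 3125.

3125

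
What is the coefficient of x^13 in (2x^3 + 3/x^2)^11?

3421440

General term: C(11,j)·(2x^3)^j·(3/x^2)^(11-j), with x-exponent 3j − 2(11−j) = 5j − 22.
Set 5j − 22 = 13: j = 7.
C(11,7) = 330; 2^7 = 128; 3^4 = 81.
Coefficient = 330 · 128 · 81 = 3421440.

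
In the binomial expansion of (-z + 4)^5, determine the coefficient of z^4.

The general term is C(5,j)·(-z)^j·(4)^(5-j); the z^4 term has j = 4.
C(5,4) = 5.
Coefficient = C(5,4) · 4^1 = 5 · 4 = 20.

20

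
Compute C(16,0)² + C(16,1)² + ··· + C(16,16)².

By Vandermonde's identity, Σ C(16,k)² = C(32,16) = 601080390.

601080390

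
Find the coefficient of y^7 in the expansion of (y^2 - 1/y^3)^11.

-165

General term: C(11,j)·(y^2)^j·(-1/y^3)^(11-j), with y-exponent 2j − 3(11−j) = 5j − 33.
Set 5j − 33 = 7: j = 8.
C(11,8) = 165; 1^8 = 1; (-1)^3 = -1.
Coefficient = 165 · 1 · (-1) = -165.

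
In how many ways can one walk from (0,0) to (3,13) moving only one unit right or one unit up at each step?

Each path is a sequence of 16 steps with 3 rights: C(16,3) = 560.

560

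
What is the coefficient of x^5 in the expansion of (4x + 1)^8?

The general term is C(8,j)·(4x)^j·(1)^(8-j); the x^5 term has j = 5.
C(8,5) = 56.
Coefficient = C(8,5) · 4^5 = 56 · 1024 = 57344.

57344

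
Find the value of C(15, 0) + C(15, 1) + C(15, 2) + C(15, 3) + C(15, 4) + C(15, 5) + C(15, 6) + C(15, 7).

1 + 15 + 105 + 455 + 1365 + 3003 + 5005 + 6435 = 16384.

16384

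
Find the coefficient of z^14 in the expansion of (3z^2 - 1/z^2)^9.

General term: C(9,j)·(3z^2)^j·(-1/z^2)^(9-j), with z-exponent 2j − 2(9−j) = 4j − 18.
Set 4j − 18 = 14: j = 8.
C(9,8) = 9; 3^8 = 6561; (-1)^1 = -1.
Coefficient = 9 · 6561 · (-1) = -59049.

-59049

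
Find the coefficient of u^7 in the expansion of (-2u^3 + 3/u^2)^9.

General term: C(9,j)·(-2u^3)^j·(3/u^2)^(9-j), with u-exponent 3j − 2(9−j) = 5j − 18.
Set 5j − 18 = 7: j = 5.
C(9,5) = 126; (-2)^5 = -32; 3^4 = 81.
Coefficient = 126 · (-32) · 81 = -326592.

-326592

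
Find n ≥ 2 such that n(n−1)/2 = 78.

13

n(n−1)/2 = 78 ⇒ n(n−1) = 156. Since 13·12 = 156, n = 13.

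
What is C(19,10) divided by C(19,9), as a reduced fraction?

1

C(n,k+1)/C(n,k) = (n−k)/(k+1) = (19−9)/(9+1) = 10/10 = 1.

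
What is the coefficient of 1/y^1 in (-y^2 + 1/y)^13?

715

General term: C(13,j)·(-y^2)^j·(1/y)^(13-j), with y-exponent 2j − 1(13−j) = 3j − 13.
Set 3j − 13 = -1: j = 4.
C(13,4) = 715; (-1)^4 = 1; 1^9 = 1.
Coefficient = 715 · 1 · 1 = 715.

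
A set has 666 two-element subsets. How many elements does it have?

n(n−1)/2 = 666 ⇒ n(n−1) = 1332. Since 37·36 = 1332, n = 37.

37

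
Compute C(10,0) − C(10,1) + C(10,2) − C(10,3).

The partial alternating sum Σ_{k=0}^{3} (−1)^k C(10,k) = (−1)^3 C(9,3) = -84.

-84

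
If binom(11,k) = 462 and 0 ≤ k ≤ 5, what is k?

5

C(11,k) increases on 0 ≤ k ≤ 5. C(11,4) = 330 and C(11,5) = 462, so k = 5.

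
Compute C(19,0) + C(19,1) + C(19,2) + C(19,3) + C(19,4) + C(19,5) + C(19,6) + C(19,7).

94184

1 + 19 + 171 + 969 + 3876 + 11628 + 27132 + 50388 = 94184.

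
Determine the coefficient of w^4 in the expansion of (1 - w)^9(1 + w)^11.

27

Coefficient of w^4 = Σ_{j} C(9,j)·(-1)^j·C(11,4-j)·1^(4-j) for j from 0 to 4.
= 330 + (-1485) + 1980 + (-924) + 126 = 27.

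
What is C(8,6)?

28

C(8,6) = C(8,2) by symmetry.
C(8,2) = (8·7) / 2! = 56 / 2 = 28.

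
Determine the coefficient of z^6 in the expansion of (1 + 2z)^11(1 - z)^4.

-2948

Coefficient of z^6 = Σ_{j} C(11,j)·2^j·C(4,6-j)·(-1)^(6-j) for j from 2 to 6.
= 220 + (-5280) + 31680 + (-59136) + 29568 = -2948.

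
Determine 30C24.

593775

C(30,24) = C(30,6) by symmetry.
C(30,6) = (30·29·28·27·26·25) / 6! = 427518000 / 720 = 593775.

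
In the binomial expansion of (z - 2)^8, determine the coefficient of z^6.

112

The general term is C(8,j)·(z)^j·(-2)^(8-j); the z^6 term has j = 6.
C(8,6) = 28.
Coefficient = C(8,6) · (-2)^2 = 28 · 4 = 112.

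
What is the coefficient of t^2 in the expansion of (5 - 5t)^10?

The general term is C(10,j)·(5)^j·(-5t)^(10-j); the t^2 term has j = 8.
C(10,8) = 45.
Coefficient = C(10,8) · 5^8 · (-5)^2 = 45 · 390625 · 25 = 439453125.

439453125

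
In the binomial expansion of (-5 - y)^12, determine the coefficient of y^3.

429687500

The general term is C(12,j)·(-5)^j·(-y)^(12-j); the y^3 term has j = 9.
C(12,9) = 220.
Coefficient = C(12,9) · (-5)^9 · (-1)^3 = 220 · (-1953125) · (-1) = 429687500.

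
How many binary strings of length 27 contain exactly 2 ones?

Choose the 2 positions: C(27,2) = 351.

351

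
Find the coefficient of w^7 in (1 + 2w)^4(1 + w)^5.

344

Coefficient of w^7 = Σ_{j} C(4,j)·2^j·C(5,7-j)·1^(7-j) for j from 2 to 4.
= 24 + 160 + 160 = 344.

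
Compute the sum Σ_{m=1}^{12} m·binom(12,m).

Differentiating (1+x)^12 and setting x=1: Σ m·C(12,m) = 12·2^11 = 24576.

24576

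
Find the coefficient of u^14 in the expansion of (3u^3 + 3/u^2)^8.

General term: C(8,j)·(3u^3)^j·(3/u^2)^(8-j), with u-exponent 3j − 2(8−j) = 5j − 16.
Set 5j − 16 = 14: j = 6.
C(8,6) = 28; 3^6 = 729; 3^2 = 9.
Coefficient = 28 · 729 · 9 = 183708.

183708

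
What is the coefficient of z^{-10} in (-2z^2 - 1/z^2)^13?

-11440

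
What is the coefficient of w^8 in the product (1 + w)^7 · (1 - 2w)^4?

Coefficient of w^8 = Σ_{j} C(7,j)·1^j·C(4,8-j)·(-2)^(8-j) for j from 4 to 7.
= 560 + (-672) + 168 + (-8) = 48.

48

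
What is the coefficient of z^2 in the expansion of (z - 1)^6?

15

The general term is C(6,j)·(z)^j·(-1)^(6-j); the z^2 term has j = 2.
C(6,2) = 15.
Coefficient = C(6,2) = 15.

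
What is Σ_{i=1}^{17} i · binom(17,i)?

1114112

Differentiating (1+x)^17 and setting x=1: Σ i·C(17,i) = 17·2^16 = 1114112.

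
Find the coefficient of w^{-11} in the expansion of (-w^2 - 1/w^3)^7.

General term: C(7,j)·(-w^2)^j·(-1/w^3)^(7-j), with w-exponent 2j − 3(7−j) = 5j − 21.
Set 5j − 21 = -11: j = 2.
C(7,2) = 21; (-1)^2 = 1; (-1)^5 = -1.
Coefficient = 21 · 1 · (-1) = -21.

-21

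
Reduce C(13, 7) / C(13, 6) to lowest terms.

1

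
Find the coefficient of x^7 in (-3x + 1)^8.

-17496

The general term is C(8,j)·(-3x)^j·(1)^(8-j); the x^7 term has j = 7.
C(8,7) = 8.
Coefficient = C(8,7) · (-3)^7 = 8 · (-2187) = -17496.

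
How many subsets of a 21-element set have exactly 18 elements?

1330

Choose the 18 positions: C(21,18) = 1330.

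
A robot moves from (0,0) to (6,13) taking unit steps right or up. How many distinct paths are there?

Each path is a sequence of 19 steps with 6 rights: C(19,6) = 27132.

27132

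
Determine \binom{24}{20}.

C(24,20) = C(24,4) by symmetry.
C(24,4) = (24·23·22·21) / 4! = 255024 / 24 = 10626.

10626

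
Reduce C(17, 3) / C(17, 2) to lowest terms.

C(n,k+1)/C(n,k) = (n−k)/(k+1) = (17−2)/(2+1) = 15/3 = 5.

5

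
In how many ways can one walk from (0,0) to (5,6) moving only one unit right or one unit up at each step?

462

Each path is a sequence of 11 steps with 5 rights: C(11,5) = 462.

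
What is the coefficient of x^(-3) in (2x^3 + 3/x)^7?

General term: C(7,j)·(2x^3)^j·(3/x)^(7-j), with x-exponent 3j − 1(7−j) = 4j − 7.
Set 4j − 7 = -3: j = 1.
C(7,1) = 7; 2^1 = 2; 3^6 = 729.
Coefficient = 7 · 2 · 729 = 10206.

10206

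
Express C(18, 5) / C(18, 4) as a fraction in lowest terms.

C(n,k+1)/C(n,k) = (n−k)/(k+1) = (18−4)/(4+1) = 14/5.

14/5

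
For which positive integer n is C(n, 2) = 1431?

54

n(n−1)/2 = 1431 ⇒ n(n−1) = 2862. Since 54·53 = 2862, n = 54.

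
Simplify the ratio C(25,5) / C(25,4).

C(n,k+1)/C(n,k) = (n−k)/(k+1) = (25−4)/(4+1) = 21/5.

21/5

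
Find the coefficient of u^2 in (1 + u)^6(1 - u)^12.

9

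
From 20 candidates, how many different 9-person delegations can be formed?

This is C(20,9) = 167960.

167960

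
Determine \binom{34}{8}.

18156204

C(34,8) = (34·33·32·31·30·29·28·27) / 8! = 732058145280 / 40320 = 18156204.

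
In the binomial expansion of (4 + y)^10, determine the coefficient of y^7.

7680

The general term is C(10,j)·(4)^j·(y)^(10-j); the y^7 term has j = 3.
C(10,3) = 120.
Coefficient = C(10,3) · 4^3 = 120 · 64 = 7680.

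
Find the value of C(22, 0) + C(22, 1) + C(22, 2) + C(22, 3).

1 + 22 + 231 + 1540 = 1794.

1794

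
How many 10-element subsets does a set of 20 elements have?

C(20,10) = (20·19·18·17·16·15·14·13·12·11) / 10! = 670442572800 / 3628800 = 184756.

184756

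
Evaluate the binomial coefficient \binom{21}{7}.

C(21,7) = (21·20·19·18·17·16·15) / 7! = 586051200 / 5040 = 116280.

116280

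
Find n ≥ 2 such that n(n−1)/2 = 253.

23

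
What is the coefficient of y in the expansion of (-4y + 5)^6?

-75000

The general term is C(6,j)·(-4y)^j·(5)^(6-j); the y^1 term has j = 1.
C(6,1) = 6.
Coefficient = C(6,1) · (-4)^1 · 5^5 = 6 · (-4) · 3125 = -75000.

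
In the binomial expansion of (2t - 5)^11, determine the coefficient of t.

The general term is C(11,j)·(2t)^j·(-5)^(11-j); the t^1 term has j = 1.
C(11,1) = 11.
Coefficient = C(11,1) · 2^1 · (-5)^10 = 11 · 2 · 9765625 = 214843750.

214843750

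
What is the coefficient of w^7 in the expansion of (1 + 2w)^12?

101376

The general term is C(12,j)·(1)^j·(2w)^(12-j); the w^7 term has j = 5.
C(12,5) = 792.
Coefficient = C(12,5) · 2^7 = 792 · 128 = 101376.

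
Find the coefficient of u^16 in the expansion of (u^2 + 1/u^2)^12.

66

General term: C(12,j)·(u^2)^j·(1/u^2)^(12-j), with u-exponent 2j − 2(12−j) = 4j − 24.
Set 4j − 24 = 16: j = 10.
C(12,10) = 66; 1^10 = 1; 1^2 = 1.
Coefficient = 66 · 1 · 1 = 66.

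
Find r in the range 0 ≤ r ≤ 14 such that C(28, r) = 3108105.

8

C(28,r) increases on 0 ≤ r ≤ 14. C(28,7) = 1184040 and C(28,8) = 3108105, so r = 8.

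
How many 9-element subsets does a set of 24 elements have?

1307504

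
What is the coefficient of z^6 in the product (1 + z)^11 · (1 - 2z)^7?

Coefficient of z^6 = Σ_{j} C(11,j)·1^j·C(7,6-j)·(-2)^(6-j) for j from 0 to 6.
= 448 + (-7392) + 30800 + (-46200) + 27720 + (-6468) + 462 = -630.

-630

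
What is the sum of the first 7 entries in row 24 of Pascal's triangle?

1 + 24 + 276 + 2024 + 10626 + 42504 + 134596 = 190051.

190051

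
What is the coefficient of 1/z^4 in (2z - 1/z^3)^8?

-1792

General term: C(8,j)·(2z)^j·(-1/z^3)^(8-j), with z-exponent 1j − 3(8−j) = 4j − 24.
Set 4j − 24 = -4: j = 5.
C(8,5) = 56; 2^5 = 32; (-1)^3 = -1.
Coefficient = 56 · 32 · (-1) = -1792.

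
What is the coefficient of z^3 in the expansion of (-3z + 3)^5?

-2430

The general term is C(5,j)·(-3z)^j·(3)^(5-j); the z^3 term has j = 3.
C(5,3) = 10.
Coefficient = C(5,3) · (-3)^3 · 3^2 = 10 · (-27) · 9 = -2430.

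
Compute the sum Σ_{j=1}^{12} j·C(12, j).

Since j·C(12,j) = 12·C(11,j−1), the sum is 12·2^11 = 12·2048 = 24576.

24576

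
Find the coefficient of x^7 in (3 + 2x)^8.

3072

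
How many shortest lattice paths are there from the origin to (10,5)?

3003

Each path is a sequence of 15 steps with 10 rights: C(15,10) = 3003.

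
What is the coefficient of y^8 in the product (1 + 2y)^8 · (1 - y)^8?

-1791

Coefficient of y^8 = Σ_{j} C(8,j)·2^j·C(8,8-j)·(-1)^(8-j) for j from 0 to 8.
= 1 + (-128) + 3136 + (-25088) + 78400 + (-100352) + 50176 + (-8192) + 256 = -1791.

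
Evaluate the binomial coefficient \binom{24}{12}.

C(24,12) = (24·23·22·21·20·19·18·17·16·15·14·13) / 12! = 1295295050649600 / 479001600 = 2704156.

2704156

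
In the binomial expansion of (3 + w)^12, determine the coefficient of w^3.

4330260

The general term is C(12,j)·(3)^j·(w)^(12-j); the w^3 term has j = 9.
C(12,9) = 220.
Coefficient = C(12,9) · 3^9 = 220 · 19683 = 4330260.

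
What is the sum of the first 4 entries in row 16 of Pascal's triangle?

1 + 16 + 120 + 560 = 697.

697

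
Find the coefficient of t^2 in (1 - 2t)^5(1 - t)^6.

115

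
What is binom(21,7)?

116280

C(21,7) = (21·20·19·18·17·16·15) / 7! = 586051200 / 5040 = 116280.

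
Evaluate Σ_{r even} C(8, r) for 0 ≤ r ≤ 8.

128

Even-r terms of row 8 sum to 2^7 = 128.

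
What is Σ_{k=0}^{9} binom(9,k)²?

48620

By Vandermonde's identity, Σ C(9,k)² = C(18,9) = 48620.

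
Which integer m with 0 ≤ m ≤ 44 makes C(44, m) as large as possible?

C(44,m) is maximized at m = 44/2 = 22.

22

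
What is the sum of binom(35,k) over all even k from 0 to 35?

17179869184

Even-k terms of row 35 sum to 2^34 = 17179869184.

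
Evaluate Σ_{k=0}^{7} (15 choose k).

1 + 15 + 105 + 455 + 1365 + 3003 + 5005 + 6435 = 16384.

16384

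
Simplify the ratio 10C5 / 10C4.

C(n,k+1)/C(n,k) = (n−k)/(k+1) = (10−4)/(4+1) = 6/5.

6/5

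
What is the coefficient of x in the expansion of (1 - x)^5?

The general term is C(5,j)·(1)^j·(-x)^(5-j); the x^1 term has j = 4.
C(5,4) = 5.
Coefficient = C(5,4) · (-1)^1 = 5 · (-1) = -5.

-5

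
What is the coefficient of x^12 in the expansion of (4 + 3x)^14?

The general term is C(14,j)·(4)^j·(3x)^(14-j); the x^12 term has j = 2.
C(14,2) = 91.
Coefficient = C(14,2) · 4^2 · 3^12 = 91 · 16 · 531441 = 773778096.

773778096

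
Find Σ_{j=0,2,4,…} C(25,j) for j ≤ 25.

16777216

Half of (1+1)^25 + (1−1)^25 gives the even-index sum: 2^24 = 16777216.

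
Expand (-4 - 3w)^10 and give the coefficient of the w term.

7864320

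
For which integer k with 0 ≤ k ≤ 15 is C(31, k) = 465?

2

C(31,k) increases on 0 ≤ k ≤ 15. C(31,1) = 31 and C(31,2) = 465, so k = 2.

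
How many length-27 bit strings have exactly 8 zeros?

2220075

Choose the 8 positions: C(27,8) = 2220075.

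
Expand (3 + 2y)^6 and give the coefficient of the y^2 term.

4860

The general term is C(6,j)·(3)^j·(2y)^(6-j); the y^2 term has j = 4.
C(6,4) = 15.
Coefficient = C(6,4) · 3^4 · 2^2 = 15 · 81 · 4 = 4860.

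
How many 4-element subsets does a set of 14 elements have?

C(14,4) = (14·13·12·11) / 4! = 24024 / 24 = 1001.

1001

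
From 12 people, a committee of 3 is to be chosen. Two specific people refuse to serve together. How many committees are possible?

210

All 3-subsets: C(12,3) = 220. Those containing both fixed elements: C(10,1) = 10.
220 − 10 = 210.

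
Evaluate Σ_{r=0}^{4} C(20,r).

6196

1 + 20 + 190 + 1140 + 4845 = 6196.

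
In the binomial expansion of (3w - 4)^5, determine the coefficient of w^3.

The general term is C(5,j)·(3w)^j·(-4)^(5-j); the w^3 term has j = 3.
C(5,3) = 10.
Coefficient = C(5,3) · 3^3 · (-4)^2 = 10 · 27 · 16 = 4320.

4320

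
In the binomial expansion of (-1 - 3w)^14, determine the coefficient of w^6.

The general term is C(14,j)·(-1)^j·(-3w)^(14-j); the w^6 term has j = 8.
C(14,8) = 3003.
Coefficient = C(14,8) · (-3)^6 = 3003 · 729 = 2189187.

2189187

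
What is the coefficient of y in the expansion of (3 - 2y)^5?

-810

The general term is C(5,j)·(3)^j·(-2y)^(5-j); the y^1 term has j = 4.
C(5,4) = 5.
Coefficient = C(5,4) · 3^4 · (-2)^1 = 5 · 81 · (-2) = -810.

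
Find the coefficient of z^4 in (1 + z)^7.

35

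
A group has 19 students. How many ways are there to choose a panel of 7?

This is C(19,7) = 50388.

50388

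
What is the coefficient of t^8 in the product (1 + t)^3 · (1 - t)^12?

Coefficient of t^8 = Σ_{j} C(3,j)·1^j·C(12,8-j)·(-1)^(8-j) for j from 0 to 3.
= 495 + (-2376) + 2772 + (-792) = 99.

99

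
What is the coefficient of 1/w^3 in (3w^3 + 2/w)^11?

253440

General term: C(11,j)·(3w^3)^j·(2/w)^(11-j), with w-exponent 3j − 1(11−j) = 4j − 11.
Set 4j − 11 = -3: j = 2.
C(11,2) = 55; 3^2 = 9; 2^9 = 512.
Coefficient = 55 · 9 · 512 = 253440.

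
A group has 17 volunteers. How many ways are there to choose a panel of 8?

This is C(17,8) = 24310.

24310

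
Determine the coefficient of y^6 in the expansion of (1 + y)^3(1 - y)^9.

Coefficient of y^6 = Σ_{j} C(3,j)·1^j·C(9,6-j)·(-1)^(6-j) for j from 0 to 3.
= 84 + (-378) + 378 + (-84) = 0.

0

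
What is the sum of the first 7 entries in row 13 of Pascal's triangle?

4096

1 + 13 + 78 + 286 + 715 + 1287 + 1716 = 4096.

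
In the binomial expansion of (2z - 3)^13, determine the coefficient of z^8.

-80061696

The general term is C(13,j)·(2z)^j·(-3)^(13-j); the z^8 term has j = 8.
C(13,8) = 1287.
Coefficient = C(13,8) · 2^8 · (-3)^5 = 1287 · 256 · (-243) = -80061696.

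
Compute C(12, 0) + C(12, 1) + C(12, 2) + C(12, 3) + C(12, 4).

1 + 12 + 66 + 220 + 495 = 794.

794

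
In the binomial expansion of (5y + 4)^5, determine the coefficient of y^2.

The general term is C(5,j)·(5y)^j·(4)^(5-j); the y^2 term has j = 2.
C(5,2) = 10.
Coefficient = C(5,2) · 5^2 · 4^3 = 10 · 25 · 64 = 16000.

16000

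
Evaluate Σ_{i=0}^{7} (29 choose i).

2182396

1 + 29 + 406 + 3654 + 23751 + 118755 + 475020 + 1560780 = 2182396.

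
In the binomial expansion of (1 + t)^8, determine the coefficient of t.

8

The general term is C(8,j)·(1)^j·(t)^(8-j); the t^1 term has j = 7.
C(8,7) = 8.
Coefficient = C(8,7) = 8.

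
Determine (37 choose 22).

9364199760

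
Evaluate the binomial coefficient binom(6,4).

C(6,4) = C(6,2) by symmetry.
C(6,2) = (6·5) / 2! = 30 / 2 = 15.

15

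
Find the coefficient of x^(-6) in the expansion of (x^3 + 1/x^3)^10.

General term: C(10,j)·(x^3)^j·(1/x^3)^(10-j), with x-exponent 3j − 3(10−j) = 6j − 30.
Set 6j − 30 = -6: j = 4.
C(10,4) = 210; 1^4 = 1; 1^6 = 1.
Coefficient = 210 · 1 · 1 = 210.

210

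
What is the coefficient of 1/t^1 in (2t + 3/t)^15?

General term: C(15,j)·(2t)^j·(3/t)^(15-j), with t-exponent 1j − 1(15−j) = 2j − 15.
Set 2j − 15 = -1: j = 7.
C(15,7) = 6435; 2^7 = 128; 3^8 = 6561.
Coefficient = 6435 · 128 · 6561 = 5404164480.

5404164480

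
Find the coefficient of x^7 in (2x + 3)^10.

The general term is C(10,j)·(2x)^j·(3)^(10-j); the x^7 term has j = 7.
C(10,7) = 120.
Coefficient = C(10,7) · 2^7 · 3^3 = 120 · 128 · 27 = 414720.

414720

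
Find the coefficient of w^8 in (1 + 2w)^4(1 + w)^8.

3649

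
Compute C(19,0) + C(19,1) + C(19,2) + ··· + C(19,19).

524288

The entries of row 19 sum to 2^19 = 524288.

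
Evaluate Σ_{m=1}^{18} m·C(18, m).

Since m·C(18,m) = 18·C(17,m−1), the sum is 18·2^17 = 18·131072 = 2359296.

2359296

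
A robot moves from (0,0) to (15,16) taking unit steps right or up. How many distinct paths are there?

300540195

Each path is a sequence of 31 steps with 15 rights: C(31,15) = 300540195.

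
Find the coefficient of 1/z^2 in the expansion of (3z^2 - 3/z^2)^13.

General term: C(13,j)·(3z^2)^j·(-3/z^2)^(13-j), with z-exponent 2j − 2(13−j) = 4j − 26.
Set 4j − 26 = -2: j = 6.
C(13,6) = 1716; 3^6 = 729; (-3)^7 = -2187.
Coefficient = 1716 · 729 · (-2187) = -2735858268.

-2735858268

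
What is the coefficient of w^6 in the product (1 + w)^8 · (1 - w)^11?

28

Coefficient of w^6 = Σ_{j} C(8,j)·1^j·C(11,6-j)·(-1)^(6-j) for j from 0 to 6.
= 462 + (-3696) + 9240 + (-9240) + 3850 + (-616) + 28 = 28.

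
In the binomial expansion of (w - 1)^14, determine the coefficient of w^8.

The general term is C(14,j)·(w)^j·(-1)^(14-j); the w^8 term has j = 8.
C(14,8) = 3003.
Coefficient = C(14,8) = 3003.

3003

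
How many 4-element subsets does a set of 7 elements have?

35

C(7,4) = C(7,3) by symmetry.
C(7,3) = (7·6·5) / 3! = 210 / 6 = 35.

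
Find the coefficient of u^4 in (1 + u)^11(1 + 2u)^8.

Coefficient of u^4 = Σ_{j} C(11,j)·1^j·C(8,4-j)·2^(4-j) for j from 0 to 4.
= 1120 + 4928 + 6160 + 2640 + 330 = 15178.

15178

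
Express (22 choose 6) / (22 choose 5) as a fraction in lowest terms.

C(n,k+1)/C(n,k) = (n−k)/(k+1) = (22−5)/(5+1) = 17/6.

17/6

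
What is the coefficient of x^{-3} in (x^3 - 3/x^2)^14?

General term: C(14,j)·(x^3)^j·(-3/x^2)^(14-j), with x-exponent 3j − 2(14−j) = 5j − 28.
Set 5j − 28 = -3: j = 5.
C(14,5) = 2002; 1^5 = 1; (-3)^9 = -19683.
Coefficient = 2002 · 1 · (-19683) = -39405366.

-39405366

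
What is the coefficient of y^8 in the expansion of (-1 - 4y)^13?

-84344832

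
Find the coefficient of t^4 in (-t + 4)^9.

129024

The general term is C(9,j)·(-t)^j·(4)^(9-j); the t^4 term has j = 4.
C(9,4) = 126.
Coefficient = C(9,4) · 4^5 = 126 · 1024 = 129024.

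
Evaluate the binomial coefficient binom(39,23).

C(39,23) = C(39,16) by symmetry.
C(39,16) = (39·38·37·36·35·34·33·32·31·30·29·28·27·26·25·24) / 16! = 789024790105300869120000 / 20922789888000 = 37711260990.

37711260990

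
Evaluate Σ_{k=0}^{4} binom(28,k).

1 + 28 + 378 + 3276 + 20475 = 24158.

24158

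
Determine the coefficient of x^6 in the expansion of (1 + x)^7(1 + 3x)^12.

3092236

Coefficient of x^6 = Σ_{j} C(7,j)·1^j·C(12,6-j)·3^(6-j) for j from 0 to 6.
= 673596 + 1347192 + 841995 + 207900 + 20790 + 756 + 7 = 3092236.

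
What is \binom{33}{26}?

C(33,26) = C(33,7) by symmetry.
C(33,7) = (33·32·31·30·29·28·27) / 7! = 21531121920 / 5040 = 4272048.

4272048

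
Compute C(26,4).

14950

C(26,4) = (26·25·24·23) / 4! = 358800 / 24 = 14950.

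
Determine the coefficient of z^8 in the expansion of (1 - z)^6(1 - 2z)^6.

Coefficient of z^8 = Σ_{j} C(6,j)·(-1)^j·C(6,8-j)·(-2)^(8-j) for j from 2 to 6.
= 960 + 3840 + 3600 + 960 + 60 = 9420.

9420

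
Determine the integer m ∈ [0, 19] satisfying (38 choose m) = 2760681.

6

C(38,m) increases on 0 ≤ m ≤ 19. C(38,5) = 501942 and C(38,6) = 2760681, so m = 6.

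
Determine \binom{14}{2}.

91

C(14,2) = (14·13) / 2! = 182 / 2 = 91.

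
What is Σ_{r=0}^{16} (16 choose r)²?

Σ C(16,r)² is the coefficient of x^16 in (1+x)^16(1+x)^16 = (1+x)^32, i.e. C(32,16) = 601080390.

601080390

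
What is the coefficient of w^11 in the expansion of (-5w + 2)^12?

The general term is C(12,j)·(-5w)^j·(2)^(12-j); the w^11 term has j = 11.
C(12,11) = 12.
Coefficient = C(12,11) · (-5)^11 · 2^1 = 12 · (-48828125) · 2 = -1171875000.

-1171875000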